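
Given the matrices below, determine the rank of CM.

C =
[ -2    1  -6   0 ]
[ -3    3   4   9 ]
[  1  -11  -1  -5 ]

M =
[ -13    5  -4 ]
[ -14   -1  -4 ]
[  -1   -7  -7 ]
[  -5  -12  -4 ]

3

First compute CM:
[[ 18,  31,  46],
 [-52, -154, -64],
 [167,  83,  67]]
Now row reduce the product.
R2 ← R2 + (26/9)·R1: [0, -580/9, 620/9]
R3 ← R3 − (167/18)·R1: [0, -3683/18, -3238/9]
R3 ← R3 − (127/40)·R2: [0, 0, -1157/2]
3 nonzero rows, so rank(CM) = 3.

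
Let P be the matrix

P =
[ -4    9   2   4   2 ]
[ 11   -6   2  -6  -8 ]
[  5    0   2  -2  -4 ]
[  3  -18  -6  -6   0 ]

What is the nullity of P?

Row reduce to echelon form.
R2 ← R2 + (11/4)·R1: [0, 75/4, 15/2, 5, -5/2]
R3 ← R3 + (5/4)·R1: [0, 45/4, 9/2, 3, -3/2]
R4 ← R4 + (3/4)·R1: [0, -45/4, -9/2, -3, 3/2]
R3 ← R3 − (3/5)·R2: [0, 0, 0, 0, 0]
R4 ← R4 + (3/5)·R2: [0, 0, 0, 0, 0]
2 nonzero rows, so rank(P) = 2.
P has 5 columns; by rank–nullity, nullity = 5 − 2 = 3.

3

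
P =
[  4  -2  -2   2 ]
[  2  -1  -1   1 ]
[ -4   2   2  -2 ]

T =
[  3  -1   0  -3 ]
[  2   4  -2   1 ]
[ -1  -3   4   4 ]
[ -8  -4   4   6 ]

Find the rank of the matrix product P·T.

First compute PT:
[[ -6, -14,   4, -10],
 [ -3,  -7,   2,  -5],
 [  6,  14,  -4,  10]]
Now row reduce the product.
R2 ← R2 − (1/2)·R1: [0, 0, 0, 0]
R3 ← R3 + R1: [0, 0, 0, 0]
1 nonzero row, so rank(PT) = 1.

1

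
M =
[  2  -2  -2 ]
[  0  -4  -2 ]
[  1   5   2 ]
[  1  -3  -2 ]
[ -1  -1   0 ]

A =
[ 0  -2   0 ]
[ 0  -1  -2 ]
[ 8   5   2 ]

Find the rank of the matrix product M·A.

2

First compute MA:
[[-16, -12,   0],
 [-16,  -6,   4],
 [ 16,   3,  -6],
 [-16,  -9,   2],
 [  0,   3,   2]]
Now row reduce the product.
R2 ← R2 − R1: [0, 6, 4]
R3 ← R3 + R1: [0, -9, -6]
R4 ← R4 − R1: [0, 3, 2]
R3 ← R3 + (3/2)·R2: [0, 0, 0]
R4 ← R4 − (1/2)·R2: [0, 0, 0]
R5 ← R5 − (1/2)·R2: [0, 0, 0]
2 nonzero rows, so rank(MA) = 2.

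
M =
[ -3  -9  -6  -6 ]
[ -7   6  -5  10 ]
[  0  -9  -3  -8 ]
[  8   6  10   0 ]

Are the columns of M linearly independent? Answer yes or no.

Row reduce M to echelon form.
R2 ← R2 − (7/3)·R1: [0, 27, 9, 24]
R4 ← R4 + (8/3)·R1: [0, -18, -6, -16]
R3 ← R3 + (1/3)·R2: [0, 0, 0, 0]
R4 ← R4 + (2/3)·R2: [0, 0, 0, 0]
2 pivots among 4 columns.
Only 2 < 4 pivot columns, so the columns are linearly dependent.

no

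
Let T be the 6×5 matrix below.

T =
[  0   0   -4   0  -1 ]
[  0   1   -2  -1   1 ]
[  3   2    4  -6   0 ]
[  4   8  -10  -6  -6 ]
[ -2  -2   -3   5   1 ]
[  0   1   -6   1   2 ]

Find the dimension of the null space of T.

0

Row reduce to echelon form.
Swap R1 ↔ R3
R4 ← R4 − (4/3)·R1: [0, 16/3, -46/3, 2, -6]
R5 ← R5 + (2/3)·R1: [0, -2/3, -1/3, 1, 1]
R4 ← R4 − (16/3)·R2: [0, 0, -14/3, 22/3, -34/3]
R5 ← R5 + (2/3)·R2: [0, 0, -5/3, 1/3, 5/3]
R6 ← R6 − R2: [0, 0, -4, 2, 1]
R4 ← R4 − (7/6)·R3: [0, 0, 0, 22/3, -61/6]
R5 ← R5 − (5/12)·R3: [0, 0, 0, 1/3, 25/12]
R6 ← R6 − R3: [0, 0, 0, 2, 2]
R5 ← R5 − (1/22)·R4: [0, 0, 0, 0, 28/11]
R6 ← R6 − (3/11)·R4: [0, 0, 0, 0, 105/22]
R6 ← R6 − (15/8)·R5: [0, 0, 0, 0, 0]
5 nonzero rows, so rank(T) = 5.
T has 5 columns; by rank–nullity, nullity = 5 − 5 = 0.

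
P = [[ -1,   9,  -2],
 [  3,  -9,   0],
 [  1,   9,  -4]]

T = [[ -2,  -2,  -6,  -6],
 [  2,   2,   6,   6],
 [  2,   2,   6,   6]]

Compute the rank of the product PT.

1

First compute PT:
[[ 16,  16,  48,  48],
 [-24, -24, -72, -72],
 [  8,   8,  24,  24]]
Now row reduce the product.
R2 ← R2 + (3/2)·R1: [0, 0, 0, 0]
R3 ← R3 − (1/2)·R1: [0, 0, 0, 0]
1 nonzero row, so rank(PT) = 1.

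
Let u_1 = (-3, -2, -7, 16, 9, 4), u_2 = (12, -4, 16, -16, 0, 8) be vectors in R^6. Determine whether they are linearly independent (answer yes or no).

yes

Form the matrix with these vectors as rows and row reduce.
R2 ← R2 + (4)·R1: [0, -12, -12, 48, 36, 24]
2 nonzero rows, so the 2 vectors span a space of dimension 2.
Since 2 = 2, the vectors are linearly independent.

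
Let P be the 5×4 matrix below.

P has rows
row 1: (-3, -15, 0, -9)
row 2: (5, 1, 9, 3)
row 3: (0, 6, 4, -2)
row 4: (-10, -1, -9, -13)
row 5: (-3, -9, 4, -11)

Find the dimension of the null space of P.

Row reduce to echelon form.
R2 ← R2 + (5/3)·R1: [0, -24, 9, -12]
R4 ← R4 − (10/3)·R1: [0, 49, -9, 17]
R5 ← R5 − R1: [0, 6, 4, -2]
R3 ← R3 + (1/4)·R2: [0, 0, 25/4, -5]
R4 ← R4 + (49/24)·R2: [0, 0, 75/8, -15/2]
R5 ← R5 + (1/4)·R2: [0, 0, 25/4, -5]
R4 ← R4 − (3/2)·R3: [0, 0, 0, 0]
R5 ← R5 − R3: [0, 0, 0, 0]
3 nonzero rows, so rank(P) = 3.
P has 4 columns; by rank–nullity, nullity = 4 − 3 = 1.

1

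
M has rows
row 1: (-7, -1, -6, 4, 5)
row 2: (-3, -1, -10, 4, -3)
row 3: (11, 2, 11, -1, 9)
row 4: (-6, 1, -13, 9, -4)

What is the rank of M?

4

Row reduce to echelon form.
R2 ← R2 − (3/7)·R1: [0, -4/7, -52/7, 16/7, -36/7]
R3 ← R3 + (11/7)·R1: [0, 3/7, 11/7, 37/7, 118/7]
R4 ← R4 − (6/7)·R1: [0, 13/7, -55/7, 39/7, -58/7]
R3 ← R3 + (3/4)·R2: [0, 0, -4, 7, 13]
R4 ← R4 + (13/4)·R2: [0, 0, -32, 13, -25]
R4 ← R4 − (8)·R3: [0, 0, 0, -43, -129]
Echelon form has 4 nonzero rows, so rank(M) = 4.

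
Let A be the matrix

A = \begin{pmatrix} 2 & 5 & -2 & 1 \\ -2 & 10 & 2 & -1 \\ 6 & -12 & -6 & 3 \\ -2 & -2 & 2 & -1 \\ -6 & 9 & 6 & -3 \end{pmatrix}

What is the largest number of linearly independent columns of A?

2

Row reduce to echelon form.
R2 ← R2 + R1: [0, 15, 0, 0]
R3 ← R3 − (3)·R1: [0, -27, 0, 0]
R4 ← R4 + R1: [0, 3, 0, 0]
R5 ← R5 + (3)·R1: [0, 24, 0, 0]
R3 ← R3 + (9/5)·R2: [0, 0, 0, 0]
R4 ← R4 − (1/5)·R2: [0, 0, 0, 0]
R5 ← R5 − (8/5)·R2: [0, 0, 0, 0]
Echelon form has 2 nonzero rows, so rank(A) = 2.
The rank gives the maximum number of linearly independent columns: 2.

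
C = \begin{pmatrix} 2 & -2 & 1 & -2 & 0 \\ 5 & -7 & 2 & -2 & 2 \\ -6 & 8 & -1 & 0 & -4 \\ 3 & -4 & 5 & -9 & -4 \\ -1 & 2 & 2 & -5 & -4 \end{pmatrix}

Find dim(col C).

3

Row reduce to echelon form.
R2 ← R2 − (5/2)·R1: [0, -2, -1/2, 3, 2]
R3 ← R3 + (3)·R1: [0, 2, 2, -6, -4]
R4 ← R4 − (3/2)·R1: [0, -1, 7/2, -6, -4]
R5 ← R5 + (1/2)·R1: [0, 1, 5/2, -6, -4]
R3 ← R3 + R2: [0, 0, 3/2, -3, -2]
R4 ← R4 − (1/2)·R2: [0, 0, 15/4, -15/2, -5]
R5 ← R5 + (1/2)·R2: [0, 0, 9/4, -9/2, -3]
R4 ← R4 − (5/2)·R3: [0, 0, 0, 0, 0]
R5 ← R5 − (3/2)·R3: [0, 0, 0, 0, 0]
Echelon form has 3 nonzero rows, so rank(C) = 3.
The column space has dimension equal to the rank: 3.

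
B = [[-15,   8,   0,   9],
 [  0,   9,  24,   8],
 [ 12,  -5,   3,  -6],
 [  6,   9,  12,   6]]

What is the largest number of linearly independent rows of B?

Row reduce to echelon form.
R3 ← R3 + (4/5)·R1: [0, 7/5, 3, 6/5]
R4 ← R4 + (2/5)·R1: [0, 61/5, 12, 48/5]
R3 ← R3 − (7/45)·R2: [0, 0, -11/15, -2/45]
R4 ← R4 − (61/45)·R2: [0, 0, -308/15, -56/45]
R4 ← R4 − (28)·R3: [0, 0, 0, 0]
Echelon form has 3 nonzero rows, so rank(B) = 3.
The rank gives the maximum number of linearly independent rows: 3.

3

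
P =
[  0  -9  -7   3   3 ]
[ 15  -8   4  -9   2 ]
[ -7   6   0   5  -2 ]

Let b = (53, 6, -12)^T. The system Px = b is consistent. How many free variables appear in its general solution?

Row reduce the augmented matrix [P | b].
Swap R1 ↔ R2
R3 ← R3 + (7/15)·R1: [0, 34/15, 28/15, 4/5, -16/15, -46/5]
R3 ← R3 + (34/135)·R2: [0, 0, 14/135, 14/9, -14/45, 112/27]
The echelon form has 3 nonzero rows, and every pivot lies in the first 5 columns, so rank(P) = rank([P|b]) = 3.
The system is consistent.
Free variables = (unknowns) − (rank) = 5 − 3 = 2.

2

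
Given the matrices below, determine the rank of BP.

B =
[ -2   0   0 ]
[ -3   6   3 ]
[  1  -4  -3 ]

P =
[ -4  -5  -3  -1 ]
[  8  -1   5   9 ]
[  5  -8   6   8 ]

3

First compute BP:
[[  8,  10,   6,   2],
 [ 75, -15,  57,  81],
 [-51,  23, -41, -61]]
Now row reduce the product.
R2 ← R2 − (75/8)·R1: [0, -435/4, 3/4, 249/4]
R3 ← R3 + (51/8)·R1: [0, 347/4, -11/4, -193/4]
R3 ← R3 + (347/435)·R2: [0, 0, -312/145, 204/145]
3 nonzero rows, so rank(BP) = 3.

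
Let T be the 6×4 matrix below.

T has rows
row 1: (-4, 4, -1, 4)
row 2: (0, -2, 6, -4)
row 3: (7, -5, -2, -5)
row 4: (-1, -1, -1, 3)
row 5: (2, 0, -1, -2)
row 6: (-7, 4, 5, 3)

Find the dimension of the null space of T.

1

Row reduce to echelon form.
R3 ← R3 + (7/4)·R1: [0, 2, -15/4, 2]
R4 ← R4 − (1/4)·R1: [0, -2, -3/4, 2]
R5 ← R5 + (1/2)·R1: [0, 2, -3/2, 0]
R6 ← R6 − (7/4)·R1: [0, -3, 27/4, -4]
R3 ← R3 + R2: [0, 0, 9/4, -2]
R4 ← R4 − R2: [0, 0, -27/4, 6]
R5 ← R5 + R2: [0, 0, 9/2, -4]
R6 ← R6 − (3/2)·R2: [0, 0, -9/4, 2]
R4 ← R4 + (3)·R3: [0, 0, 0, 0]
R5 ← R5 − (2)·R3: [0, 0, 0, 0]
R6 ← R6 + R3: [0, 0, 0, 0]
3 nonzero rows, so rank(T) = 3.
T has 4 columns; by rank–nullity, nullity = 4 − 3 = 1.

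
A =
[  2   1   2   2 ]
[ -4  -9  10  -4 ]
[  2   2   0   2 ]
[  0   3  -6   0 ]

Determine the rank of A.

Row reduce to echelon form.
R2 ← R2 + (2)·R1: [0, -7, 14, 0]
R3 ← R3 − R1: [0, 1, -2, 0]
R3 ← R3 + (1/7)·R2: [0, 0, 0, 0]
R4 ← R4 + (3/7)·R2: [0, 0, 0, 0]
Echelon form has 2 nonzero rows, so rank(A) = 2.

2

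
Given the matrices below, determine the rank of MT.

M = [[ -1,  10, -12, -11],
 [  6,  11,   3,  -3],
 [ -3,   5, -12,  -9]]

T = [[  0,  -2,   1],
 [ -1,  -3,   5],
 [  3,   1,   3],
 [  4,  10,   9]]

First compute MT:
[[-90, -150, -86],
 [-14, -72,  43],
 [-77, -111, -95]]
Now row reduce the product.
R2 ← R2 − (7/45)·R1: [0, -146/3, 2537/45]
R3 ← R3 − (77/90)·R1: [0, 52/3, -964/45]
R3 ← R3 + (26/73)·R2: [0, 0, -98/73]
3 nonzero rows, so rank(MT) = 3.

3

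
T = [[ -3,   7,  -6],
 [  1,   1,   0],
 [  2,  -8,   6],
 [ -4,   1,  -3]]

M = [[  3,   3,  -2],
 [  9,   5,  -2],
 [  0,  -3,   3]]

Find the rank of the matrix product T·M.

First compute TM:
[[ 54,  44, -26],
 [ 12,   8,  -4],
 [-66, -52,  30],
 [ -3,   2,  -3]]
Now row reduce the product.
R2 ← R2 − (2/9)·R1: [0, -16/9, 16/9]
R3 ← R3 + (11/9)·R1: [0, 16/9, -16/9]
R4 ← R4 + (1/18)·R1: [0, 40/9, -40/9]
R3 ← R3 + R2: [0, 0, 0]
R4 ← R4 + (5/2)·R2: [0, 0, 0]
2 nonzero rows, so rank(TM) = 2.

2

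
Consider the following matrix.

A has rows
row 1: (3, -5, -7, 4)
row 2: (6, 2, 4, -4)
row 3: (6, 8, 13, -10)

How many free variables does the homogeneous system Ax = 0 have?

2

Row reduce to echelon form.
R2 ← R2 − (2)·R1: [0, 12, 18, -12]
R3 ← R3 − (2)·R1: [0, 18, 27, -18]
R3 ← R3 − (3/2)·R2: [0, 0, 0, 0]
2 nonzero rows, so rank(A) = 2.
A has 4 columns; by rank–nullity, nullity = 4 − 2 = 2.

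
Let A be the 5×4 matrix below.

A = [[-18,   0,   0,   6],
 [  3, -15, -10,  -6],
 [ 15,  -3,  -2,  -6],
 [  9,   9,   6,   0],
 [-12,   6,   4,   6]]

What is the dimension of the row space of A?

Row reduce to echelon form.
R2 ← R2 + (1/6)·R1: [0, -15, -10, -5]
R3 ← R3 + (5/6)·R1: [0, -3, -2, -1]
R4 ← R4 + (1/2)·R1: [0, 9, 6, 3]
R5 ← R5 − (2/3)·R1: [0, 6, 4, 2]
R3 ← R3 − (1/5)·R2: [0, 0, 0, 0]
R4 ← R4 + (3/5)·R2: [0, 0, 0, 0]
R5 ← R5 + (2/5)·R2: [0, 0, 0, 0]
Echelon form has 2 nonzero rows, so rank(A) = 2.
The row space has dimension equal to the rank: 2.

2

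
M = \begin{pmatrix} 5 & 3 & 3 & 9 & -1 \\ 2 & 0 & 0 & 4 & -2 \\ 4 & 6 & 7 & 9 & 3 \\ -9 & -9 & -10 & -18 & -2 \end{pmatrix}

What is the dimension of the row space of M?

3

Row reduce to echelon form.
R2 ← R2 − (2/5)·R1: [0, -6/5, -6/5, 2/5, -8/5]
R3 ← R3 − (4/5)·R1: [0, 18/5, 23/5, 9/5, 19/5]
R4 ← R4 + (9/5)·R1: [0, -18/5, -23/5, -9/5, -19/5]
R3 ← R3 + (3)·R2: [0, 0, 1, 3, -1]
R4 ← R4 − (3)·R2: [0, 0, -1, -3, 1]
R4 ← R4 + R3: [0, 0, 0, 0, 0]
Echelon form has 3 nonzero rows, so rank(M) = 3.
The row space has dimension equal to the rank: 3.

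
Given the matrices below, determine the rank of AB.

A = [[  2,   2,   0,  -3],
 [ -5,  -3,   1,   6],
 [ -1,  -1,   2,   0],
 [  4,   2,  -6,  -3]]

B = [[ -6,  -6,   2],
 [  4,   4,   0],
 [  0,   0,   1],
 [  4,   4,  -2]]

First compute AB:
[[-16, -16,  10],
 [ 42,  42, -21],
 [  2,   2,   0],
 [-28, -28,   8]]
Now row reduce the product.
R2 ← R2 + (21/8)·R1: [0, 0, 21/4]
R3 ← R3 + (1/8)·R1: [0, 0, 5/4]
R4 ← R4 − (7/4)·R1: [0, 0, -19/2]
R3 ← R3 − (5/21)·R2: [0, 0, 0]
R4 ← R4 + (38/21)·R2: [0, 0, 0]
2 nonzero rows, so rank(AB) = 2.

2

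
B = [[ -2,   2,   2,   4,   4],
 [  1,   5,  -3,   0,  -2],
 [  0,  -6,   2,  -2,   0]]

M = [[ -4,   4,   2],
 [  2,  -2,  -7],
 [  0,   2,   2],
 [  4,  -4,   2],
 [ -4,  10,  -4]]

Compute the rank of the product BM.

2

First compute BM:
[[ 12,  16, -22],
 [ 14, -32, -31],
 [-20,  24,  42]]
Now row reduce the product.
R2 ← R2 − (7/6)·R1: [0, -152/3, -16/3]
R3 ← R3 + (5/3)·R1: [0, 152/3, 16/3]
R3 ← R3 + R2: [0, 0, 0]
2 nonzero rows, so rank(BM) = 2.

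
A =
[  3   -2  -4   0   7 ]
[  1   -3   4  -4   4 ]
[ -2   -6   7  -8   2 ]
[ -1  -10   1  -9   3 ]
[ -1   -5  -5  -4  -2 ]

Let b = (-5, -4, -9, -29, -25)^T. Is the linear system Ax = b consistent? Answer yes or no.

yes

Row reduce the augmented matrix [A | b].
R2 ← R2 − (1/3)·R1: [0, -7/3, 16/3, -4, 5/3, -7/3]
R3 ← R3 + (2/3)·R1: [0, -22/3, 13/3, -8, 20/3, -37/3]
R4 ← R4 + (1/3)·R1: [0, -32/3, -1/3, -9, 16/3, -92/3]
R5 ← R5 + (1/3)·R1: [0, -17/3, -19/3, -4, 1/3, -80/3]
R3 ← R3 − (22/7)·R2: [0, 0, -87/7, 32/7, 10/7, -5]
R4 ← R4 − (32/7)·R2: [0, 0, -173/7, 65/7, -16/7, -20]
R5 ← R5 − (17/7)·R2: [0, 0, -135/7, 40/7, -26/7, -21]
R4 ← R4 − (173/87)·R3: [0, 0, 0, 17/87, -446/87, -875/87]
R5 ← R5 − (45/29)·R3: [0, 0, 0, -40/29, -172/29, -384/29]
R5 ← R5 + (120/17)·R4: [0, 0, 0, 0, -716/17, -1432/17]
The echelon form has 5 nonzero rows, and every pivot lies in the first 5 columns, so rank(A) = rank([A|b]) = 5.
The system is consistent.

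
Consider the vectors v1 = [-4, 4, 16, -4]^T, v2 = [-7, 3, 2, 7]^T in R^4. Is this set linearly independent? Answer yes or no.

yes

Form the matrix with these vectors as rows and row reduce.
R2 ← R2 − (7/4)·R1: [0, -4, -26, 14]
2 nonzero rows, so the 2 vectors span a space of dimension 2.
Since 2 = 2, the vectors are linearly independent.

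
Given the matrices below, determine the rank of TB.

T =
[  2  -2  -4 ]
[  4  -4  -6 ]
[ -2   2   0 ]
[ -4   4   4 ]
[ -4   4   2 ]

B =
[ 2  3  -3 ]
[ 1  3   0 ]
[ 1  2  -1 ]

2

First compute TB:
[[ -2,  -8,  -2],
 [ -2, -12,  -6],
 [ -2,   0,   6],
 [  0,   8,   8],
 [ -2,   4,  10]]
Now row reduce the product.
R2 ← R2 − R1: [0, -4, -4]
R3 ← R3 − R1: [0, 8, 8]
R5 ← R5 − R1: [0, 12, 12]
R3 ← R3 + (2)·R2: [0, 0, 0]
R4 ← R4 + (2)·R2: [0, 0, 0]
R5 ← R5 + (3)·R2: [0, 0, 0]
2 nonzero rows, so rank(TB) = 2.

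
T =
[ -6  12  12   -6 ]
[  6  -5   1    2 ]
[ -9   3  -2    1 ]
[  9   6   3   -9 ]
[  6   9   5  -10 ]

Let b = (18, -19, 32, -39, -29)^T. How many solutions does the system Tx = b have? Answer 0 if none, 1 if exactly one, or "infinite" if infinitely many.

Row reduce the augmented matrix [T | b].
R2 ← R2 + R1: [0, 7, 13, -4, -1]
R3 ← R3 − (3/2)·R1: [0, -15, -20, 10, 5]
R4 ← R4 + (3/2)·R1: [0, 24, 21, -18, -12]
R5 ← R5 + R1: [0, 21, 17, -16, -11]
R3 ← R3 + (15/7)·R2: [0, 0, 55/7, 10/7, 20/7]
R4 ← R4 − (24/7)·R2: [0, 0, -165/7, -30/7, -60/7]
R5 ← R5 − (3)·R2: [0, 0, -22, -4, -8]
R4 ← R4 + (3)·R3: [0, 0, 0, 0, 0]
R5 ← R5 + (14/5)·R3: [0, 0, 0, 0, 0]
The echelon form has 3 nonzero rows, and every pivot lies in the first 4 columns, so rank(T) = rank([T|b]) = 3.
The system is consistent.
rank = 3 < 4 unknowns, so there are infinitely many solutions.

infinite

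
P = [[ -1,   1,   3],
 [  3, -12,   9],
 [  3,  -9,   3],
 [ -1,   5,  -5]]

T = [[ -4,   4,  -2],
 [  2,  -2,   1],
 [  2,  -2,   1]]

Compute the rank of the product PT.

1

First compute PT:
[[ 12, -12,   6],
 [-18,  18,  -9],
 [-24,  24, -12],
 [  4,  -4,   2]]
Now row reduce the product.
R2 ← R2 + (3/2)·R1: [0, 0, 0]
R3 ← R3 + (2)·R1: [0, 0, 0]
R4 ← R4 − (1/3)·R1: [0, 0, 0]
1 nonzero row, so rank(PT) = 1.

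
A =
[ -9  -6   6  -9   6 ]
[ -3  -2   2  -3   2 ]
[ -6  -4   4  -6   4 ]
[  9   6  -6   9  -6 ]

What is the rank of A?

1

Row reduce to echelon form.
R2 ← R2 − (1/3)·R1: [0, 0, 0, 0, 0]
R3 ← R3 − (2/3)·R1: [0, 0, 0, 0, 0]
R4 ← R4 + R1: [0, 0, 0, 0, 0]
Echelon form has 1 nonzero row, so rank(A) = 1.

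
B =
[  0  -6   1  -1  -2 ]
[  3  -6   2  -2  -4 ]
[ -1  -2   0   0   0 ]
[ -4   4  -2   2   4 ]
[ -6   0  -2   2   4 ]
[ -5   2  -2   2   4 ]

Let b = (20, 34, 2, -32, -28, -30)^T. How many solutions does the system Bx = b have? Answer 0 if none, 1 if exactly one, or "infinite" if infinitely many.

Row reduce the augmented matrix [B | b].
Swap R1 ↔ R2
R3 ← R3 + (1/3)·R1: [0, -4, 2/3, -2/3, -4/3, 40/3]
R4 ← R4 + (4/3)·R1: [0, -4, 2/3, -2/3, -4/3, 40/3]
R5 ← R5 + (2)·R1: [0, -12, 2, -2, -4, 40]
R6 ← R6 + (5/3)·R1: [0, -8, 4/3, -4/3, -8/3, 80/3]
R3 ← R3 − (2/3)·R2: [0, 0, 0, 0, 0, 0]
R4 ← R4 − (2/3)·R2: [0, 0, 0, 0, 0, 0]
R5 ← R5 − (2)·R2: [0, 0, 0, 0, 0, 0]
R6 ← R6 − (4/3)·R2: [0, 0, 0, 0, 0, 0]
The echelon form has 2 nonzero rows, and every pivot lies in the first 5 columns, so rank(B) = rank([B|b]) = 2.
The system is consistent.
rank = 2 < 5 unknowns, so there are infinitely many solutions.

infinite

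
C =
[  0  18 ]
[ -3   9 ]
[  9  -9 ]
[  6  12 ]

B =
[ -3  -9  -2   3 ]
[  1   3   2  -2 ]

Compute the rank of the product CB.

2

First compute CB:
[[ 18,  54,  36, -36],
 [ 18,  54,  24, -27],
 [-36, -108, -36,  45],
 [ -6, -18,  12,  -6]]
Now row reduce the product.
R2 ← R2 − R1: [0, 0, -12, 9]
R3 ← R3 + (2)·R1: [0, 0, 36, -27]
R4 ← R4 + (1/3)·R1: [0, 0, 24, -18]
R3 ← R3 + (3)·R2: [0, 0, 0, 0]
R4 ← R4 + (2)·R2: [0, 0, 0, 0]
2 nonzero rows, so rank(CB) = 2.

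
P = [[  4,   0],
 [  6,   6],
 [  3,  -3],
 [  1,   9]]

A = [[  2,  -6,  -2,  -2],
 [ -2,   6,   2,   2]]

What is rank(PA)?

1

First compute PA:
[[  8, -24,  -8,  -8],
 [  0,   0,   0,   0],
 [ 12, -36, -12, -12],
 [-16,  48,  16,  16]]
Now row reduce the product.
R3 ← R3 − (3/2)·R1: [0, 0, 0, 0]
R4 ← R4 + (2)·R1: [0, 0, 0, 0]
1 nonzero row, so rank(PA) = 1.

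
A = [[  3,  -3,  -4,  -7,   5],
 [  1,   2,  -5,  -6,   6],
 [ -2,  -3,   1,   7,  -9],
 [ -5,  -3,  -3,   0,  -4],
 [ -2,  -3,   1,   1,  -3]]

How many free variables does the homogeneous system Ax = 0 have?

1

Row reduce to echelon form.
R2 ← R2 − (1/3)·R1: [0, 3, -11/3, -11/3, 13/3]
R3 ← R3 + (2/3)·R1: [0, -5, -5/3, 7/3, -17/3]
R4 ← R4 + (5/3)·R1: [0, -8, -29/3, -35/3, 13/3]
R5 ← R5 + (2/3)·R1: [0, -5, -5/3, -11/3, 1/3]
R3 ← R3 + (5/3)·R2: [0, 0, -70/9, -34/9, 14/9]
R4 ← R4 + (8/3)·R2: [0, 0, -175/9, -193/9, 143/9]
R5 ← R5 + (5/3)·R2: [0, 0, -70/9, -88/9, 68/9]
R4 ← R4 − (5/2)·R3: [0, 0, 0, -12, 12]
R5 ← R5 − R3: [0, 0, 0, -6, 6]
R5 ← R5 − (1/2)·R4: [0, 0, 0, 0, 0]
4 nonzero rows, so rank(A) = 4.
A has 5 columns; by rank–nullity, nullity = 5 − 4 = 1.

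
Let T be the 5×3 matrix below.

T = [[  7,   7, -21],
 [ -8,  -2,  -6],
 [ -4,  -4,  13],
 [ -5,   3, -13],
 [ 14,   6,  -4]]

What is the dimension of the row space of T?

Row reduce to echelon form.
R2 ← R2 + (8/7)·R1: [0, 6, -30]
R3 ← R3 + (4/7)·R1: [0, 0, 1]
R4 ← R4 + (5/7)·R1: [0, 8, -28]
R5 ← R5 − (2)·R1: [0, -8, 38]
R4 ← R4 − (4/3)·R2: [0, 0, 12]
R5 ← R5 + (4/3)·R2: [0, 0, -2]
R4 ← R4 − (12)·R3: [0, 0, 0]
R5 ← R5 + (2)·R3: [0, 0, 0]
Echelon form has 3 nonzero rows, so rank(T) = 3.
The row space has dimension equal to the rank: 3.

3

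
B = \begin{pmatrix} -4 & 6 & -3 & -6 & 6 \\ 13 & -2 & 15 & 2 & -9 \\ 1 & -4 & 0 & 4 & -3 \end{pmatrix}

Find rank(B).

2

Row reduce to echelon form.
R2 ← R2 + (13/4)·R1: [0, 35/2, 21/4, -35/2, 21/2]
R3 ← R3 + (1/4)·R1: [0, -5/2, -3/4, 5/2, -3/2]
R3 ← R3 + (1/7)·R2: [0, 0, 0, 0, 0]
Echelon form has 2 nonzero rows, so rank(B) = 2.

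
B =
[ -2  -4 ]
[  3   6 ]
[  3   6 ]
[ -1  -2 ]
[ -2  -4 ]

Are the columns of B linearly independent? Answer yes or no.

Row reduce B to echelon form.
R2 ← R2 + (3/2)·R1: [0, 0]
R3 ← R3 + (3/2)·R1: [0, 0]
R4 ← R4 − (1/2)·R1: [0, 0]
R5 ← R5 − R1: [0, 0]
1 pivot among 2 columns.
Only 1 < 2 pivot columns, so the columns are linearly dependent.

no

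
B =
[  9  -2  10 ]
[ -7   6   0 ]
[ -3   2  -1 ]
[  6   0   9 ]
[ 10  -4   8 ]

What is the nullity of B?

1

Row reduce to echelon form.
R2 ← R2 + (7/9)·R1: [0, 40/9, 70/9]
R3 ← R3 + (1/3)·R1: [0, 4/3, 7/3]
R4 ← R4 − (2/3)·R1: [0, 4/3, 7/3]
R5 ← R5 − (10/9)·R1: [0, -16/9, -28/9]
R3 ← R3 − (3/10)·R2: [0, 0, 0]
R4 ← R4 − (3/10)·R2: [0, 0, 0]
R5 ← R5 + (2/5)·R2: [0, 0, 0]
2 nonzero rows, so rank(B) = 2.
B has 3 columns; by rank–nullity, nullity = 3 − 2 = 1.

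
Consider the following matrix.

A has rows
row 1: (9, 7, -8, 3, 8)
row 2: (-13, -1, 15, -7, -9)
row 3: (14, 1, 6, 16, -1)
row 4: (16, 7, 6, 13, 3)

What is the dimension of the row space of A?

4

Row reduce to echelon form.
R2 ← R2 + (13/9)·R1: [0, 82/9, 31/9, -8/3, 23/9]
R3 ← R3 − (14/9)·R1: [0, -89/9, 166/9, 34/3, -121/9]
R4 ← R4 − (16/9)·R1: [0, -49/9, 182/9, 23/3, -101/9]
R3 ← R3 + (89/82)·R2: [0, 0, 1819/82, 346/41, -875/82]
R4 ← R4 + (49/82)·R2: [0, 0, 1827/82, 249/41, -795/82]
R4 ← R4 − (1827/1819)·R3: [0, 0, 0, -4371/1819, 1860/1819]
Echelon form has 4 nonzero rows, so rank(A) = 4.
The row space has dimension equal to the rank: 4.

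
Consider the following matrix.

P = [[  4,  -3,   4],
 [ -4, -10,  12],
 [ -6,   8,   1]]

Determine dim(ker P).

Row reduce to echelon form.
R2 ← R2 + R1: [0, -13, 16]
R3 ← R3 + (3/2)·R1: [0, 7/2, 7]
R3 ← R3 + (7/26)·R2: [0, 0, 147/13]
3 nonzero rows, so rank(P) = 3.
P has 3 columns; by rank–nullity, nullity = 3 − 3 = 0.

0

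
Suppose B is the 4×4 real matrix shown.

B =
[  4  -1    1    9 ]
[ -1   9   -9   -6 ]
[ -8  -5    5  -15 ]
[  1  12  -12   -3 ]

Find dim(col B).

Row reduce to echelon form.
R2 ← R2 + (1/4)·R1: [0, 35/4, -35/4, -15/4]
R3 ← R3 + (2)·R1: [0, -7, 7, 3]
R4 ← R4 − (1/4)·R1: [0, 49/4, -49/4, -21/4]
R3 ← R3 + (4/5)·R2: [0, 0, 0, 0]
R4 ← R4 − (7/5)·R2: [0, 0, 0, 0]
Echelon form has 2 nonzero rows, so rank(B) = 2.
The column space has dimension equal to the rank: 2.

2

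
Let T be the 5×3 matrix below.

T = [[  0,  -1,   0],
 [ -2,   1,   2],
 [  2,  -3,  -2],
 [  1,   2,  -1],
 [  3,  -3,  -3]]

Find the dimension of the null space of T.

Row reduce to echelon form.
Swap R1 ↔ R2
R3 ← R3 + R1: [0, -2, 0]
R4 ← R4 + (1/2)·R1: [0, 5/2, 0]
R5 ← R5 + (3/2)·R1: [0, -3/2, 0]
R3 ← R3 − (2)·R2: [0, 0, 0]
R4 ← R4 + (5/2)·R2: [0, 0, 0]
R5 ← R5 − (3/2)·R2: [0, 0, 0]
2 nonzero rows, so rank(T) = 2.
T has 3 columns; by rank–nullity, nullity = 3 − 2 = 1.

1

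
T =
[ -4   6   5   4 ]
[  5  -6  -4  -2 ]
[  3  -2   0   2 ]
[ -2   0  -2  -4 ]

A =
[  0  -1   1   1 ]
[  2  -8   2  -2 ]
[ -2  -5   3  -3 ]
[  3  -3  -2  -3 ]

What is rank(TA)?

2

First compute TA:
[[ 14, -81,  15, -43],
 [-10,  69, -15,  35],
 [  2,   7,  -5,   1],
 [ -8,  24,   0,  16]]
Now row reduce the product.
R2 ← R2 + (5/7)·R1: [0, 78/7, -30/7, 30/7]
R3 ← R3 − (1/7)·R1: [0, 130/7, -50/7, 50/7]
R4 ← R4 + (4/7)·R1: [0, -156/7, 60/7, -60/7]
R3 ← R3 − (5/3)·R2: [0, 0, 0, 0]
R4 ← R4 + (2)·R2: [0, 0, 0, 0]
2 nonzero rows, so rank(TA) = 2.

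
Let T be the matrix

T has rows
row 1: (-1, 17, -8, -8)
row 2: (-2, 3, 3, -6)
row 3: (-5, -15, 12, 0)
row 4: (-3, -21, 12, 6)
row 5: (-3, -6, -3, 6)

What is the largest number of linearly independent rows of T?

Row reduce to echelon form.
R2 ← R2 − (2)·R1: [0, -31, 19, 10]
R3 ← R3 − (5)·R1: [0, -100, 52, 40]
R4 ← R4 − (3)·R1: [0, -72, 36, 30]
R5 ← R5 − (3)·R1: [0, -57, 21, 30]
R3 ← R3 − (100/31)·R2: [0, 0, -288/31, 240/31]
R4 ← R4 − (72/31)·R2: [0, 0, -252/31, 210/31]
R5 ← R5 − (57/31)·R2: [0, 0, -432/31, 360/31]
R4 ← R4 − (7/8)·R3: [0, 0, 0, 0]
R5 ← R5 − (3/2)·R3: [0, 0, 0, 0]
Echelon form has 3 nonzero rows, so rank(T) = 3.
The rank gives the maximum number of linearly independent rows: 3.

3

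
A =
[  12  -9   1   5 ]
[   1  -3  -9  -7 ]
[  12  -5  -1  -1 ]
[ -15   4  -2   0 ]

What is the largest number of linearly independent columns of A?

Row reduce to echelon form.
R2 ← R2 − (1/12)·R1: [0, -9/4, -109/12, -89/12]
R3 ← R3 − R1: [0, 4, -2, -6]
R4 ← R4 + (5/4)·R1: [0, -29/4, -3/4, 25/4]
R3 ← R3 + (16/9)·R2: [0, 0, -490/27, -518/27]
R4 ← R4 − (29/9)·R2: [0, 0, 770/27, 814/27]
R4 ← R4 + (11/7)·R3: [0, 0, 0, 0]
Echelon form has 3 nonzero rows, so rank(A) = 3.
The rank gives the maximum number of linearly independent columns: 3.

3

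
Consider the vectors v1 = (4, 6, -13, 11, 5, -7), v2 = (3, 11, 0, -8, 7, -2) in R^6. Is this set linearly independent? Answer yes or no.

yes

Form the matrix with these vectors as rows and row reduce.
R2 ← R2 − (3/4)·R1: [0, 13/2, 39/4, -65/4, 13/4, 13/4]
2 nonzero rows, so the 2 vectors span a space of dimension 2.
Since 2 = 2, the vectors are linearly independent.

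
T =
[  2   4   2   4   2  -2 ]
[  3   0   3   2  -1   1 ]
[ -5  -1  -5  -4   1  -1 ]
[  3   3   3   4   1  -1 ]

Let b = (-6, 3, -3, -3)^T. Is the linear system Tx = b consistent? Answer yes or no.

Row reduce the augmented matrix [T | b].
R2 ← R2 − (3/2)·R1: [0, -6, 0, -4, -4, 4, 12]
R3 ← R3 + (5/2)·R1: [0, 9, 0, 6, 6, -6, -18]
R4 ← R4 − (3/2)·R1: [0, -3, 0, -2, -2, 2, 6]
R3 ← R3 + (3/2)·R2: [0, 0, 0, 0, 0, 0, 0]
R4 ← R4 − (1/2)·R2: [0, 0, 0, 0, 0, 0, 0]
The echelon form has 2 nonzero rows, and every pivot lies in the first 6 columns, so rank(T) = rank([T|b]) = 2.
The system is consistent.

yes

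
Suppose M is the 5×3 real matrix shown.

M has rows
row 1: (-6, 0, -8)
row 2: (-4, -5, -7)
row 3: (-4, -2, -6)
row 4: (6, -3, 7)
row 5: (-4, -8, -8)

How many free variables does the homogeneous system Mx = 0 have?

Row reduce to echelon form.
R2 ← R2 − (2/3)·R1: [0, -5, -5/3]
R3 ← R3 − (2/3)·R1: [0, -2, -2/3]
R4 ← R4 + R1: [0, -3, -1]
R5 ← R5 − (2/3)·R1: [0, -8, -8/3]
R3 ← R3 − (2/5)·R2: [0, 0, 0]
R4 ← R4 − (3/5)·R2: [0, 0, 0]
R5 ← R5 − (8/5)·R2: [0, 0, 0]
2 nonzero rows, so rank(M) = 2.
M has 3 columns; by rank–nullity, nullity = 3 − 2 = 1.

1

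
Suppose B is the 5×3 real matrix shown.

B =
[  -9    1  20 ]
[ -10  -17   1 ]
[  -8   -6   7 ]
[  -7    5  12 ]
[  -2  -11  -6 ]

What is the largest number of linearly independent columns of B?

3

Row reduce to echelon form.
R2 ← R2 − (10/9)·R1: [0, -163/9, -191/9]
R3 ← R3 − (8/9)·R1: [0, -62/9, -97/9]
R4 ← R4 − (7/9)·R1: [0, 38/9, -32/9]
R5 ← R5 − (2/9)·R1: [0, -101/9, -94/9]
R3 ← R3 − (62/163)·R2: [0, 0, -441/163]
R4 ← R4 + (38/163)·R2: [0, 0, -1386/163]
R5 ← R5 − (101/163)·R2: [0, 0, 441/163]
R4 ← R4 − (22/7)·R3: [0, 0, 0]
R5 ← R5 + R3: [0, 0, 0]
Echelon form has 3 nonzero rows, so rank(B) = 3.
The rank gives the maximum number of linearly independent columns: 3.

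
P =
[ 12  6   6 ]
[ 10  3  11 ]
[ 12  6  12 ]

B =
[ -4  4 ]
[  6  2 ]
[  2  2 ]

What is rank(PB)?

2

First compute PB:
[[  0,  72],
 [  0,  68],
 [ 12,  84]]
Now row reduce the product.
Swap R1 ↔ R3
R3 ← R3 − (18/17)·R2: [0, 0]
2 nonzero rows, so rank(PB) = 2.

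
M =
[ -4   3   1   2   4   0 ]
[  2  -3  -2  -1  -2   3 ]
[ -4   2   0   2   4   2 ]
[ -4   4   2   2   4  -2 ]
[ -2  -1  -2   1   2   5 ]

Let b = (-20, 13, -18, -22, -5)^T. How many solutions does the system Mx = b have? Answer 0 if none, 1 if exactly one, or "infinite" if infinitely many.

Row reduce the augmented matrix [M | b].
R2 ← R2 + (1/2)·R1: [0, -3/2, -3/2, 0, 0, 3, 3]
R3 ← R3 − R1: [0, -1, -1, 0, 0, 2, 2]
R4 ← R4 − R1: [0, 1, 1, 0, 0, -2, -2]
R5 ← R5 − (1/2)·R1: [0, -5/2, -5/2, 0, 0, 5, 5]
R3 ← R3 − (2/3)·R2: [0, 0, 0, 0, 0, 0, 0]
R4 ← R4 + (2/3)·R2: [0, 0, 0, 0, 0, 0, 0]
R5 ← R5 − (5/3)·R2: [0, 0, 0, 0, 0, 0, 0]
The echelon form has 2 nonzero rows, and every pivot lies in the first 6 columns, so rank(M) = rank([M|b]) = 2.
The system is consistent.
rank = 2 < 6 unknowns, so there are infinitely many solutions.

infinite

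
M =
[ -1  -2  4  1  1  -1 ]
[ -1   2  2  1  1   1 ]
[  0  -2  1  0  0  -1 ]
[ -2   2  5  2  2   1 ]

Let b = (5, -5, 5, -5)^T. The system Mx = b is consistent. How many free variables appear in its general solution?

Row reduce the augmented matrix [M | b].
R2 ← R2 − R1: [0, 4, -2, 0, 0, 2, -10]
R4 ← R4 − (2)·R1: [0, 6, -3, 0, 0, 3, -15]
R3 ← R3 + (1/2)·R2: [0, 0, 0, 0, 0, 0, 0]
R4 ← R4 − (3/2)·R2: [0, 0, 0, 0, 0, 0, 0]
The echelon form has 2 nonzero rows, and every pivot lies in the first 6 columns, so rank(M) = rank([M|b]) = 2.
The system is consistent.
Free variables = (unknowns) − (rank) = 6 − 2 = 4.

4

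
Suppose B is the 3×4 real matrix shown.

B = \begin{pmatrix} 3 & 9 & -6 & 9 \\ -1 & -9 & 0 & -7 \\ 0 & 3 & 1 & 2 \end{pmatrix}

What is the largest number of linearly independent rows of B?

2

Row reduce to echelon form.
R2 ← R2 + (1/3)·R1: [0, -6, -2, -4]
R3 ← R3 + (1/2)·R2: [0, 0, 0, 0]
Echelon form has 2 nonzero rows, so rank(B) = 2.
The rank gives the maximum number of linearly independent rows: 2.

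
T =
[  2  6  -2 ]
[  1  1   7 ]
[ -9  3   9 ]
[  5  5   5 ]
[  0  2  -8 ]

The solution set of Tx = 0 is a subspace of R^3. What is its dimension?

0

Row reduce to echelon form.
R2 ← R2 − (1/2)·R1: [0, -2, 8]
R3 ← R3 + (9/2)·R1: [0, 30, 0]
R4 ← R4 − (5/2)·R1: [0, -10, 10]
R3 ← R3 + (15)·R2: [0, 0, 120]
R4 ← R4 − (5)·R2: [0, 0, -30]
R5 ← R5 + R2: [0, 0, 0]
R4 ← R4 + (1/4)·R3: [0, 0, 0]
3 nonzero rows, so rank(T) = 3.
T has 3 columns; by rank–nullity, nullity = 3 − 3 = 0.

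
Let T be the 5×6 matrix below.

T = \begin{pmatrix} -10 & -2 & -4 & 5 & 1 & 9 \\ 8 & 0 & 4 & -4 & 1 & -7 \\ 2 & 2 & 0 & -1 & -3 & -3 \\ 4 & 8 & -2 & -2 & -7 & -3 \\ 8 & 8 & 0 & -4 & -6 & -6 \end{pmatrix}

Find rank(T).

3

Row reduce to echelon form.
R2 ← R2 + (4/5)·R1: [0, -8/5, 4/5, 0, 9/5, 1/5]
R3 ← R3 + (1/5)·R1: [0, 8/5, -4/5, 0, -14/5, -6/5]
R4 ← R4 + (2/5)·R1: [0, 36/5, -18/5, 0, -33/5, 3/5]
R5 ← R5 + (4/5)·R1: [0, 32/5, -16/5, 0, -26/5, 6/5]
R3 ← R3 + R2: [0, 0, 0, 0, -1, -1]
R4 ← R4 + (9/2)·R2: [0, 0, 0, 0, 3/2, 3/2]
R5 ← R5 + (4)·R2: [0, 0, 0, 0, 2, 2]
R4 ← R4 + (3/2)·R3: [0, 0, 0, 0, 0, 0]
R5 ← R5 + (2)·R3: [0, 0, 0, 0, 0, 0]
Echelon form has 3 nonzero rows, so rank(T) = 3.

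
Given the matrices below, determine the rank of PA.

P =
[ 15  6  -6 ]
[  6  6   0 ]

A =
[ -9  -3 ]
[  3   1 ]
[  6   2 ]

1

First compute PA:
[[-153, -51],
 [-36, -12]]
Now row reduce the product.
R2 ← R2 − (4/17)·R1: [0, 0]
1 nonzero row, so rank(PA) = 1.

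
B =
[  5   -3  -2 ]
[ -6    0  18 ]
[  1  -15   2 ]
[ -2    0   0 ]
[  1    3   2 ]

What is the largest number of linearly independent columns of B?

Row reduce to echelon form.
R2 ← R2 + (6/5)·R1: [0, -18/5, 78/5]
R3 ← R3 − (1/5)·R1: [0, -72/5, 12/5]
R4 ← R4 + (2/5)·R1: [0, -6/5, -4/5]
R5 ← R5 − (1/5)·R1: [0, 18/5, 12/5]
R3 ← R3 − (4)·R2: [0, 0, -60]
R4 ← R4 − (1/3)·R2: [0, 0, -6]
R5 ← R5 + R2: [0, 0, 18]
R4 ← R4 − (1/10)·R3: [0, 0, 0]
R5 ← R5 + (3/10)·R3: [0, 0, 0]
Echelon form has 3 nonzero rows, so rank(B) = 3.
The rank gives the maximum number of linearly independent columns: 3.

3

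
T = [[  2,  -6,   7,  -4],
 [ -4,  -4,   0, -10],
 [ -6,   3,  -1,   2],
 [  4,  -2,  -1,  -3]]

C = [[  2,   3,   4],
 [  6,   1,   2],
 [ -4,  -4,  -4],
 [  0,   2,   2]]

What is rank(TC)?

First compute TC:
[[-60, -36, -40],
 [-32, -36, -44],
 [ 10,  -7, -10],
 [  0,   8,  10]]
Now row reduce the product.
R2 ← R2 − (8/15)·R1: [0, -84/5, -68/3]
R3 ← R3 + (1/6)·R1: [0, -13, -50/3]
R3 ← R3 − (65/84)·R2: [0, 0, 55/63]
R4 ← R4 + (10/21)·R2: [0, 0, -50/63]
R4 ← R4 + (10/11)·R3: [0, 0, 0]
3 nonzero rows, so rank(TC) = 3.

3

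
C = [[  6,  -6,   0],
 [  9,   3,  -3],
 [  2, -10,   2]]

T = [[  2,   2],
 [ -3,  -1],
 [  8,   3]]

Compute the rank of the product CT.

First compute CT:
[[ 30,  18],
 [-15,   6],
 [ 50,  20]]
Now row reduce the product.
R2 ← R2 + (1/2)·R1: [0, 15]
R3 ← R3 − (5/3)·R1: [0, -10]
R3 ← R3 + (2/3)·R2: [0, 0]
2 nonzero rows, so rank(CT) = 2.

2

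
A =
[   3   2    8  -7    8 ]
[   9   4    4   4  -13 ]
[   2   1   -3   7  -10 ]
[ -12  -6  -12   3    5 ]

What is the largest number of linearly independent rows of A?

Row reduce to echelon form.
R2 ← R2 − (3)·R1: [0, -2, -20, 25, -37]
R3 ← R3 − (2/3)·R1: [0, -1/3, -25/3, 35/3, -46/3]
R4 ← R4 + (4)·R1: [0, 2, 20, -25, 37]
R3 ← R3 − (1/6)·R2: [0, 0, -5, 15/2, -55/6]
R4 ← R4 + R2: [0, 0, 0, 0, 0]
Echelon form has 3 nonzero rows, so rank(A) = 3.
The rank gives the maximum number of linearly independent rows: 3.

3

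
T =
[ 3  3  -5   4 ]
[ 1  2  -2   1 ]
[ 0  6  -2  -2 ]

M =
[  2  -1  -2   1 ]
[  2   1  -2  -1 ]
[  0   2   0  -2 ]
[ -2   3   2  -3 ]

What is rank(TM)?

2

First compute TM:
[[  4,   2,  -4,  -2],
 [  4,   0,  -4,   0],
 [ 16,  -4, -16,   4]]
Now row reduce the product.
R2 ← R2 − R1: [0, -2, 0, 2]
R3 ← R3 − (4)·R1: [0, -12, 0, 12]
R3 ← R3 − (6)·R2: [0, 0, 0, 0]
2 nonzero rows, so rank(TM) = 2.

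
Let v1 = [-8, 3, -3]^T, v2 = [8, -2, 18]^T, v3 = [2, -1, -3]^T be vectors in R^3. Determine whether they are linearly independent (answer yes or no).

no

Form the matrix with these vectors as rows and row reduce.
R2 ← R2 + R1: [0, 1, 15]
R3 ← R3 + (1/4)·R1: [0, -1/4, -15/4]
R3 ← R3 + (1/4)·R2: [0, 0, 0]
2 nonzero rows, so the 3 vectors span a space of dimension 2.
Since 2 < 3, the vectors are linearly dependent.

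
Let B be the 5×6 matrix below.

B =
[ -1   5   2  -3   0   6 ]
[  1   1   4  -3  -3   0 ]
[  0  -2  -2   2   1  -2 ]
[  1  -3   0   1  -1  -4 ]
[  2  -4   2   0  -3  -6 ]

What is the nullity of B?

4

Row reduce to echelon form.
R2 ← R2 + R1: [0, 6, 6, -6, -3, 6]
R4 ← R4 + R1: [0, 2, 2, -2, -1, 2]
R5 ← R5 + (2)·R1: [0, 6, 6, -6, -3, 6]
R3 ← R3 + (1/3)·R2: [0, 0, 0, 0, 0, 0]
R4 ← R4 − (1/3)·R2: [0, 0, 0, 0, 0, 0]
R5 ← R5 − R2: [0, 0, 0, 0, 0, 0]
2 nonzero rows, so rank(B) = 2.
B has 6 columns; by rank–nullity, nullity = 6 − 2 = 4.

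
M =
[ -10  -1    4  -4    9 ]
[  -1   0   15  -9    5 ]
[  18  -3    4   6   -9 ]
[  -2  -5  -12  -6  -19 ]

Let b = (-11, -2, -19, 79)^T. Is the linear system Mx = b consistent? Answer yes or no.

Row reduce the augmented matrix [M | b].
R2 ← R2 − (1/10)·R1: [0, 1/10, 73/5, -43/5, 41/10, -9/10]
R3 ← R3 + (9/5)·R1: [0, -24/5, 56/5, -6/5, 36/5, -194/5]
R4 ← R4 − (1/5)·R1: [0, -24/5, -64/5, -26/5, -104/5, 406/5]
R3 ← R3 + (48)·R2: [0, 0, 712, -414, 204, -82]
R4 ← R4 + (48)·R2: [0, 0, 688, -418, 176, 38]
R4 ← R4 − (86/89)·R3: [0, 0, 0, -1598/89, -1880/89, 10434/89]
The echelon form has 4 nonzero rows, and every pivot lies in the first 5 columns, so rank(M) = rank([M|b]) = 4.
The system is consistent.

yes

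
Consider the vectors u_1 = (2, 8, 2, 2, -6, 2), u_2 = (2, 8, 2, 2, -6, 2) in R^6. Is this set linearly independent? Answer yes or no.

no

Form the matrix with these vectors as rows and row reduce.
R2 ← R2 − R1: [0, 0, 0, 0, 0, 0]
1 nonzero row, so the 2 vectors span a space of dimension 1.
Since 1 < 2, the vectors are linearly dependent.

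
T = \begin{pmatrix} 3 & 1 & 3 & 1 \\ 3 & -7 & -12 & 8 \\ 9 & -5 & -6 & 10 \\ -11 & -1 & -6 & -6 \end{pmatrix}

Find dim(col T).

Row reduce to echelon form.
R2 ← R2 − R1: [0, -8, -15, 7]
R3 ← R3 − (3)·R1: [0, -8, -15, 7]
R4 ← R4 + (11/3)·R1: [0, 8/3, 5, -7/3]
R3 ← R3 − R2: [0, 0, 0, 0]
R4 ← R4 + (1/3)·R2: [0, 0, 0, 0]
Echelon form has 2 nonzero rows, so rank(T) = 2.
The column space has dimension equal to the rank: 2.

2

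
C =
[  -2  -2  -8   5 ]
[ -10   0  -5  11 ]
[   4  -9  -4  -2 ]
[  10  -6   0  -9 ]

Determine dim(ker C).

Row reduce to echelon form.
R2 ← R2 − (5)·R1: [0, 10, 35, -14]
R3 ← R3 + (2)·R1: [0, -13, -20, 8]
R4 ← R4 + (5)·R1: [0, -16, -40, 16]
R3 ← R3 + (13/10)·R2: [0, 0, 51/2, -51/5]
R4 ← R4 + (8/5)·R2: [0, 0, 16, -32/5]
R4 ← R4 − (32/51)·R3: [0, 0, 0, 0]
3 nonzero rows, so rank(C) = 3.
C has 4 columns; by rank–nullity, nullity = 4 − 3 = 1.

1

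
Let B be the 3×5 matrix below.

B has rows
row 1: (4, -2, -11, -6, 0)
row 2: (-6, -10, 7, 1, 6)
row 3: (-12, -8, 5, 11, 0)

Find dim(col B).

Row reduce to echelon form.
R2 ← R2 + (3/2)·R1: [0, -13, -19/2, -8, 6]
R3 ← R3 + (3)·R1: [0, -14, -28, -7, 0]
R3 ← R3 − (14/13)·R2: [0, 0, -231/13, 21/13, -84/13]
Echelon form has 3 nonzero rows, so rank(B) = 3.
The column space has dimension equal to the rank: 3.

3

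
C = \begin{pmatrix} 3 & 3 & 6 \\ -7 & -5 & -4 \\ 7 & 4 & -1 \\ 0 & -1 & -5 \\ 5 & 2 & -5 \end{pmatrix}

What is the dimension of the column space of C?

2

Row reduce to echelon form.
R2 ← R2 + (7/3)·R1: [0, 2, 10]
R3 ← R3 − (7/3)·R1: [0, -3, -15]
R5 ← R5 − (5/3)·R1: [0, -3, -15]
R3 ← R3 + (3/2)·R2: [0, 0, 0]
R4 ← R4 + (1/2)·R2: [0, 0, 0]
R5 ← R5 + (3/2)·R2: [0, 0, 0]
Echelon form has 2 nonzero rows, so rank(C) = 2.
The column space has dimension equal to the rank: 2.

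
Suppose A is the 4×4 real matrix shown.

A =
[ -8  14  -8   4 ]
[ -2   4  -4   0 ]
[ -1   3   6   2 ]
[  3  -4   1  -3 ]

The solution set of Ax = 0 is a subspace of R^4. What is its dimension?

1

Row reduce to echelon form.
R2 ← R2 − (1/4)·R1: [0, 1/2, -2, -1]
R3 ← R3 − (1/8)·R1: [0, 5/4, 7, 3/2]
R4 ← R4 + (3/8)·R1: [0, 5/4, -2, -3/2]
R3 ← R3 − (5/2)·R2: [0, 0, 12, 4]
R4 ← R4 − (5/2)·R2: [0, 0, 3, 1]
R4 ← R4 − (1/4)·R3: [0, 0, 0, 0]
3 nonzero rows, so rank(A) = 3.
A has 4 columns; by rank–nullity, nullity = 4 − 3 = 1.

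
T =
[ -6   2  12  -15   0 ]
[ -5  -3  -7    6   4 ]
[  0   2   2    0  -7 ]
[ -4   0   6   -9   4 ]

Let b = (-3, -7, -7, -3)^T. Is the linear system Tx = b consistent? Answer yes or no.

Row reduce the augmented matrix [T | b].
R2 ← R2 − (5/6)·R1: [0, -14/3, -17, 37/2, 4, -9/2]
R4 ← R4 − (2/3)·R1: [0, -4/3, -2, 1, 4, -1]
R3 ← R3 + (3/7)·R2: [0, 0, -37/7, 111/14, -37/7, -125/14]
R4 ← R4 − (2/7)·R2: [0, 0, 20/7, -30/7, 20/7, 2/7]
R4 ← R4 + (20/37)·R3: [0, 0, 0, 0, 0, -168/37]
The echelon form has 4 nonzero rows; the last pivot sits in the augmented column, so rank(T) = 3 but rank([T|b]) = 4.
Since the ranks differ, the system is inconsistent.

no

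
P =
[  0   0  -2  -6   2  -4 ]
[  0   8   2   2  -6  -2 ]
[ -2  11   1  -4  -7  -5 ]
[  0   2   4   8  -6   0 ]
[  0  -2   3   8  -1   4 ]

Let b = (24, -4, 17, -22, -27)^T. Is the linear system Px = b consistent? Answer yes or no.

Row reduce the augmented matrix [P | b].
Swap R1 ↔ R3
R4 ← R4 − (1/4)·R2: [0, 0, 7/2, 15/2, -9/2, 1/2, -21]
R5 ← R5 + (1/4)·R2: [0, 0, 7/2, 17/2, -5/2, 7/2, -28]
R4 ← R4 + (7/4)·R3: [0, 0, 0, -3, -1, -13/2, 21]
R5 ← R5 + (7/4)·R3: [0, 0, 0, -2, 1, -7/2, 14]
R5 ← R5 − (2/3)·R4: [0, 0, 0, 0, 5/3, 5/6, 0]
The echelon form has 5 nonzero rows, and every pivot lies in the first 6 columns, so rank(P) = rank([P|b]) = 5.
The system is consistent.

yes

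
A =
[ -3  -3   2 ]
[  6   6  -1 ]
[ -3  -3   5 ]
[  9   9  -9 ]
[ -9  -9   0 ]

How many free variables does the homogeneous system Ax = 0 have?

Row reduce to echelon form.
R2 ← R2 + (2)·R1: [0, 0, 3]
R3 ← R3 − R1: [0, 0, 3]
R4 ← R4 + (3)·R1: [0, 0, -3]
R5 ← R5 − (3)·R1: [0, 0, -6]
R3 ← R3 − R2: [0, 0, 0]
R4 ← R4 + R2: [0, 0, 0]
R5 ← R5 + (2)·R2: [0, 0, 0]
2 nonzero rows, so rank(A) = 2.
A has 3 columns; by rank–nullity, nullity = 3 − 2 = 1.

1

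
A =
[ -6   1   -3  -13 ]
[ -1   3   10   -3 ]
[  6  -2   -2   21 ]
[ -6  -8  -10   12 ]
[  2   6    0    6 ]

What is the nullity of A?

0

Row reduce to echelon form.
R2 ← R2 − (1/6)·R1: [0, 17/6, 21/2, -5/6]
R3 ← R3 + R1: [0, -1, -5, 8]
R4 ← R4 − R1: [0, -9, -7, 25]
R5 ← R5 + (1/3)·R1: [0, 19/3, -1, 5/3]
R3 ← R3 + (6/17)·R2: [0, 0, -22/17, 131/17]
R4 ← R4 + (54/17)·R2: [0, 0, 448/17, 380/17]
R5 ← R5 − (38/17)·R2: [0, 0, -416/17, 60/17]
R4 ← R4 + (224/11)·R3: [0, 0, 0, 1972/11]
R5 ← R5 − (208/11)·R3: [0, 0, 0, -1564/11]
R5 ← R5 + (23/29)·R4: [0, 0, 0, 0]
4 nonzero rows, so rank(A) = 4.
A has 4 columns; by rank–nullity, nullity = 4 − 4 = 0.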